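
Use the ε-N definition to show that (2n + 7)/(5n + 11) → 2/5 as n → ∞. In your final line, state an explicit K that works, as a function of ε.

Let ε > 0 be given. For n ≥ 1, |(2n + 7)/(5n + 11) − (2/5)| = |13|/(5(5n + 11)) = 13/(5(5n + 11)).
Since 5n + 11 ≥ 5n for n ≥ 1, this is ≤ 13/(5·5n) = (13/25)/n.
So |(2n + 7)/(5n + 11) − (2/5)| < ε whenever n > (13/25)/ε.
Take K = (13/25)/ε. If n > K then |(2n + 7)/(5n + 11) − (2/5)| ≤ (13/25)/n < ε.

K = (13/25)/ε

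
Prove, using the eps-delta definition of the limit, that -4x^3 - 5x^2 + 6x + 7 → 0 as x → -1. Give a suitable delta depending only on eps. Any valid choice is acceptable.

delta = min(2, eps/46)

Let eps > 0. We want delta > 0 such that 0 < |x + 1| < delta implies |(-4x^3 - 5x^2 + 6x + 7)| < eps.
(-4x^3 - 5x^2 + 6x + 7) = -4x^3 - 5x^2 + 6x + 7 = (x + 1)(-4x^2 - x + 7).
So |(-4x^3 - 5x^2 + 6x + 7)| = |x + 1|·|-4x^2 - x + 7|.
Assume first that |x + 1| < 2, so |x| < 3. Then |-4x^2 - x + 7| ≤ 4·3^2 + 3 + 7 = 46.
Hence |(-4x^3 - 5x^2 + 6x + 7)| ≤ 46|x + 1| < eps provided |x + 1| < eps/46.
Choosing delta = min(2, eps/46) ensures both conditions, hence |(-4x^3 - 5x^2 + 6x + 7)| < eps.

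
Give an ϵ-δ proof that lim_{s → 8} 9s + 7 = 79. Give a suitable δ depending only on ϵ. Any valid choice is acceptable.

Let ϵ > 0 be given. We need δ > 0 so that 0 < |s − 8| < δ implies |(9s + 7) − 79| < ϵ.
Since (9s + 7) − 79 = 9(s − 8), we have |(9s + 7) − 79| = 9|s − 8|.
Thus it suffices that |s − 8| < ϵ/9.
Take δ = ϵ/9. If 0 < |s − 8| < δ then |(9s + 7) − 79| = 9|s − 8| < 9·(ϵ/9) = ϵ.

δ = ϵ/9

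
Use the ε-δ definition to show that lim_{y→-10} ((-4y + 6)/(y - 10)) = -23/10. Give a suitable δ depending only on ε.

Suppose ε > 0. We want δ > 0 with 0 < |y + 10| < δ ⇒ |(-4y + 6)/(y - 10) + 23/10| < ε.
Combining over a common denominator, (-4y + 6)/(y - 10) + 23/10 = [(-4y + 6)·(-20) − 46·(y - 10)] / [(-20)·(y - 10)] = 34(y + 10) / ((-20)(y - 10)).
So |(-4y + 6)/(y - 10) + 23/10| = 34|y + 10| / (20·|y − 10|).
Restrict δ ≤ 10. Then |y + 10| < 10 gives |y − 10| = |(y + 10) + (-20)| ≥ 20 − 10 = 10.
Hence |(-4y + 6)/(y - 10) + 23/10| < 34|y + 10|/(20·10) = (17/100)|y + 10|, which is < ε once |y + 10| < (100/17)ε.
Take δ = min(10, (100/17)ε). Then 0 < |y + 10| < δ forces both bounds, so |(-4y + 6)/(y - 10) + 23/10| < ε.

δ = min(10, (100/17)ε)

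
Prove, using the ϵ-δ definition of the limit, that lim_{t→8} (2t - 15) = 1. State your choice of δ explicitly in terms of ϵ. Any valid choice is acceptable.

Let ϵ > 0. We need δ > 0 so that 0 < |t − 8| < δ implies |(2t - 15) − 1| < ϵ.
Since (2t - 15) − 1 = 2(t − 8), we have |(2t - 15) − 1| = 2|t − 8|.
Thus it suffices that |t − 8| < ϵ/2.
Take δ = ϵ/2. If 0 < |t − 8| < δ then |(2t - 15) − 1| = 2|t − 8| < 2·(ϵ/2) = ϵ.

δ = ϵ/2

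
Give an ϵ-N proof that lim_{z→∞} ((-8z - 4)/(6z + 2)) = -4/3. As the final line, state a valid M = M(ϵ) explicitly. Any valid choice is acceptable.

Let ϵ > 0. We seek M > 0 such that z > M implies |(-8z - 4)/(6z + 2) + 4/3| < ϵ.
(-8z - 4)/(6z + 2) + 4/3 = (6(-8z - 4) − (-8)(6z + 2)) / (6(6z + 2)) = -8/(6(6z + 2)).
For z > 0 we have 6z + 2 > 6z, so |(-8z - 4)/(6z + 2) + 4/3| = 8/(6(6z + 2)) < 8/(6·6z) = (2/9)/z.
Thus |(-8z - 4)/(6z + 2) + 4/3| < ϵ whenever z > (2/9)/ϵ.
Take M = (2/9)/ϵ. If z > M then |(-8z - 4)/(6z + 2) + 4/3| < (2/9)/z < ϵ.

M = (2/9)/ϵ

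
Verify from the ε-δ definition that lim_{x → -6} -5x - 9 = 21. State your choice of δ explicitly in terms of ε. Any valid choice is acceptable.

Let ε > 0. We need δ > 0 so that 0 < |x + 6| < δ implies |(-5x - 9) − 21| < ε.
Since (-5x - 9) − 21 = -5(x + 6), we have |(-5x - 9) − 21| = 5|x + 6|.
Thus it suffices that |x + 6| < ε/5.
Choosing δ = ε/5 gives |(-5x - 9) − 21| = 5|x + 6| < ε whenever |x + 6| < δ.

δ = ε/5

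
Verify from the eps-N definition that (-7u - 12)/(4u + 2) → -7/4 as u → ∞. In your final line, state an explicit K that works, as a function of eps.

K = (17/8)/eps

Let eps > 0 be given. We seek K > 0 such that u > K implies |(-7u - 12)/(4u + 2) + 7/4| < eps.
(-7u - 12)/(4u + 2) + 7/4 = (4(-7u - 12) − (-7)(4u + 2)) / (4(4u + 2)) = -34/(4(4u + 2)).
For u > 0 we have 4u + 2 > 4u, so |(-7u - 12)/(4u + 2) + 7/4| = 34/(4(4u + 2)) < 34/(4·4u) = (17/8)/u.
Thus |(-7u - 12)/(4u + 2) + 7/4| < eps whenever u > (17/8)/eps.
Take K = (17/8)/eps. If u > K then |(-7u - 12)/(4u + 2) + 7/4| < (17/8)/u < eps.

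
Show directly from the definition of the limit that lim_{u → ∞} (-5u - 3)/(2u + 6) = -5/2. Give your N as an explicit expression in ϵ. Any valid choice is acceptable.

Let ϵ > 0 be given. We seek N > 0 such that u > N implies |(-5u - 3)/(2u + 6) + 5/2| < ϵ.
(-5u - 3)/(2u + 6) + 5/2 = (2(-5u - 3) − (-5)(2u + 6)) / (2(2u + 6)) = 24/(2(2u + 6)).
For u > 0 we have 2u + 6 > 2u, so |(-5u - 3)/(2u + 6) + 5/2| = 24/(2(2u + 6)) < 24/(2·2u) = 6/u.
Thus |(-5u - 3)/(2u + 6) + 5/2| < ϵ whenever u > 6/ϵ.
Take N = 6/ϵ. If u > N then |(-5u - 3)/(2u + 6) + 5/2| < 6/u < ϵ.

N = 6/ϵ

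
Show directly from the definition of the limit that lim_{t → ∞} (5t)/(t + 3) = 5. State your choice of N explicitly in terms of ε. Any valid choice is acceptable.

Let ε > 0. We seek N > 0 such that t > N implies |(5t)/(t + 3) − 5| < ε.
(5t)/(t + 3) − 5 = ((5t) − 5(t + 3)) / ((t + 3)) = -15/((t + 3)).
For t > 0 we have t + 3 > t, so |(5t)/(t + 3) − 5| = 15/((t + 3)) < 15/(t) = 15/t.
Thus |(5t)/(t + 3) − 5| < ε whenever t > 15/ε.
Take N = 15/ε. If t > N then |(5t)/(t + 3) − 5| < 15/t < ε.

N = 15/ε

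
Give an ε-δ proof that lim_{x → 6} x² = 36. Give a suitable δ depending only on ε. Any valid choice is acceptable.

Let ε > 0. We seek δ > 0 with 0 < |x − 6| < δ ⇒ |x² − 36| < ε.
Factor: x² − 36 = (x − 6)(x + 6), so |x² − 36| = |x − 6|·|x + 6|.
Impose δ ≤ 1 so that |x| < 7; then |x + 6| ≤ 13.
Hence |x² − 36| ≤ 13|x − 6|, which is < ε once |x − 6| < ε/13.
Take δ = min(1, ε/13). If 0 < |x − 6| < δ then both bounds hold and |x² − 36| ≤ 13|x − 6| < 13·(ε/13) = ε.

δ = min(1, ε/13)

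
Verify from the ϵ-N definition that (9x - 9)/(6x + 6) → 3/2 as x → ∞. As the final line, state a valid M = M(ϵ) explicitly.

Let ϵ > 0. We seek M > 0 such that x > M implies |(9x - 9)/(6x + 6) − (3/2)| < ϵ.
(9x - 9)/(6x + 6) − (3/2) = (6(9x - 9) − 9(6x + 6)) / (6(6x + 6)) = -108/(6(6x + 6)).
For x > 0 we have 6x + 6 > 6x, so |(9x - 9)/(6x + 6) − (3/2)| = 108/(6(6x + 6)) < 108/(6·6x) = 3/x.
Thus |(9x - 9)/(6x + 6) − (3/2)| < ϵ whenever x > 3/ϵ.
Take M = 3/ϵ. If x > M then |(9x - 9)/(6x + 6) − (3/2)| < 3/x < ϵ.

M = 3/ϵ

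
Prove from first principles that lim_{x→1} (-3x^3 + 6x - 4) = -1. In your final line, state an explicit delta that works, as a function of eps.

Let eps > 0. We want delta > 0 such that 0 < |x − 1| < delta implies |(-3x^3 + 6x - 4) + 1| < eps.
(-3x^3 + 6x - 4) + 1 = -3x^3 + 6x - 3 = (x − 1)(-3x^2 - 3x + 3).
So |(-3x^3 + 6x - 4) + 1| = |x − 1|·|-3x^2 - 3x + 3|.
Assume first that |x − 1| < 1, so |x| < 2. Then |-3x^2 - 3x + 3| ≤ 3·2^2 + 3·2 + 3 = 21.
Hence |(-3x^3 + 6x - 4) + 1| ≤ 21|x − 1| < eps provided |x − 1| < eps/21.
Take delta = min(1, eps/21). Then 0 < |x − 1| < delta gives both |x − 1| < 1 and |x − 1| < eps/21, so |(-3x^3 + 6x - 4) + 1| < eps.

delta = min(1, eps/21)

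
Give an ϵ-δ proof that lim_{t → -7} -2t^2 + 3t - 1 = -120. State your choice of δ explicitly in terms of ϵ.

δ = min(1, ϵ/33)

Let ϵ > 0. We want δ > 0 such that 0 < |t + 7| < δ implies |(-2t^2 + 3t - 1) + 120| < ϵ.
(-2t^2 + 3t - 1) + 120 = -2t^2 + 3t + 119 = (t + 7)(-2t + 17).
So |(-2t^2 + 3t - 1) + 120| = |t + 7|·|-2t + 17|.
Require δ ≤ 1. Then |t + 7| < 1 gives |t| < 8, and by the triangle inequality |-2t + 17| ≤ 2·8 + 17 = 33.
Hence |(-2t^2 + 3t - 1) + 120| ≤ 33|t + 7| < ϵ provided |t + 7| < ϵ/33.
Choosing δ = min(1, ϵ/33) ensures both conditions, hence |(-2t^2 + 3t - 1) + 120| < ϵ.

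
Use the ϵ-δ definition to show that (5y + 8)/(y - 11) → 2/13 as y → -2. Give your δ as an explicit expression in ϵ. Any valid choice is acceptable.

Let ϵ > 0 be given. We want δ > 0 with 0 < |y + 2| < δ ⇒ |(5y + 8)/(y - 11) − (2/13)| < ϵ.
Combining over a common denominator, (5y + 8)/(y - 11) − (2/13) = [(5y + 8)·(-13) − (-2)·(y - 11)] / [(-13)·(y - 11)] = -63(y + 2) / ((-13)(y - 11)).
So |(5y + 8)/(y - 11) − (2/13)| = 63|y + 2| / (13·|y − 11|).
Restrict δ ≤ 13/2. Then |y + 2| < 13/2 gives |y − 11| = |(y + 2) + (-13)| ≥ 13 − 13/2 = 13/2.
Hence |(5y + 8)/(y - 11) − (2/13)| < 63|y + 2|/(13·(13/2)) = (126/169)|y + 2|, which is < ϵ once |y + 2| < (169/126)ϵ.
Take δ = min(13/2, (169/126)ϵ). Then 0 < |y + 2| < δ forces both bounds, so |(5y + 8)/(y - 11) − (2/13)| < ϵ.

δ = min(13/2, (169/126)ϵ)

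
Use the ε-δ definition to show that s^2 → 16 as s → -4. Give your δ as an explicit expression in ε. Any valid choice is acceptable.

Fix ε > 0. We seek δ > 0 with 0 < |s + 4| < δ ⇒ |s^2 − 16| < ε.
Factor: s^2 − 16 = (s + 4)(s - 4), so |s^2 − 16| = |s + 4|·|s - 4|.
Restrict δ ≤ 1. Then |s + 4| < 1 gives |s| < 5, so by the triangle inequality |s - 4| ≤ 5 + 4 = 9.
Hence |s^2 − 16| ≤ 9|s + 4|, which is < ε once |s + 4| < ε/9.
Take δ = min(1, ε/9). If 0 < |s + 4| < δ then both bounds hold and |s^2 − 16| ≤ 9|s + 4| < 9·(ε/9) = ε.

δ = min(1, ε/9)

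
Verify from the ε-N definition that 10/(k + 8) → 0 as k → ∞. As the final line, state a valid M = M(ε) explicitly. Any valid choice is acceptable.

Let ε > 0. For k ≥ 1, |10/(k + 8) − 0| = 10/(k + 8) ≤ 10/k.
We need 10/k < ε, i.e. k > 10/ε.
Take M = 10/ε. If k > M then |10/(k + 8)| ≤ 10/k < ε.

M = 10/ε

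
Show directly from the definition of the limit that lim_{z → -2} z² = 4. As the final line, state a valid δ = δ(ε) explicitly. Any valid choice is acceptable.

δ = min(1, ε/5)

Let ε > 0. We seek δ > 0 with 0 < |z + 2| < δ ⇒ |z² − 4| < ε.
Factor: z² − 4 = (z + 2)(z - 2), so |z² − 4| = |z + 2|·|z - 2|.
Impose δ ≤ 1 so that |z| < 3; then |z - 2| ≤ 5.
Hence |z² − 4| ≤ 5|z + 2|, which is < ε once |z + 2| < ε/5.
Take δ = min(1, ε/5). If 0 < |z + 2| < δ then both bounds hold and |z² − 4| ≤ 5|z + 2| < 5·(ε/5) = ε.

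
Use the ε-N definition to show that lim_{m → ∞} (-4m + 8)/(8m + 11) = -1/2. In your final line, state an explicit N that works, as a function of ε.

N = (27/16)/ε

Let ε > 0 be given. For m ≥ 1, |(-4m + 8)/(8m + 11) + 1/2| = |108|/(8(8m + 11)) = 108/(8(8m + 11)).
Since 8m + 11 ≥ 8m for m ≥ 1, this is ≤ 108/(8·8m) = (27/16)/m.
So |(-4m + 8)/(8m + 11) + 1/2| < ε whenever m > (27/16)/ε.
Take N = (27/16)/ε. If m > N then |(-4m + 8)/(8m + 11) + 1/2| ≤ (27/16)/m < ε.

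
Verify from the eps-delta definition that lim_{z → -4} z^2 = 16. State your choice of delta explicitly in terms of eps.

delta = min(1, eps/9)

Let eps > 0. We seek delta > 0 with 0 < |z + 4| < delta ⇒ |z^2 − 16| < eps.
Factor: z^2 − 16 = (z + 4)(z - 4), so |z^2 − 16| = |z + 4|·|z - 4|.
Impose delta ≤ 1 so that |z| < 5; then |z - 4| ≤ 9.
Hence |z^2 − 16| ≤ 9|z + 4|, which is < eps once |z + 4| < eps/9.
Take delta = min(1, eps/9). If 0 < |z + 4| < delta then both bounds hold and |z^2 − 16| ≤ 9|z + 4| < 9·(eps/9) = eps.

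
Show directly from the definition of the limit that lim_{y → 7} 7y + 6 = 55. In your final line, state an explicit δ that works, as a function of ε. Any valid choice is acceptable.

δ = ε/7

Fix ε > 0. We need δ > 0 so that 0 < |y − 7| < δ implies |(7y + 6) − 55| < ε.
|(7y + 6) − 55| = |7y - 49| = 7|y − 7|.
Thus it suffices that |y − 7| < ε/7.
Choosing δ = ε/7 gives |(7y + 6) − 55| = 7|y − 7| < ε whenever |y − 7| < δ.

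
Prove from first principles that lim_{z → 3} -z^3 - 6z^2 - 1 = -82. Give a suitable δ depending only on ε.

δ = min(1, ε/79)

Suppose ε > 0. We want δ > 0 such that 0 < |z − 3| < δ implies |(-z^3 - 6z^2 - 1) + 82| < ε.
(-z^3 - 6z^2 - 1) + 82 = -z^3 - 6z^2 + 81 = (z − 3)(-z^2 - 9z - 27).
So |(-z^3 - 6z^2 - 1) + 82| = |z − 3|·|-z^2 - 9z - 27|.
Assume first that |z − 3| < 1, so |z| < 4. Then |-z^2 - 9z - 27| ≤ 4^2 + 9·4 + 27 = 79.
Hence |(-z^3 - 6z^2 - 1) + 82| ≤ 79|z − 3| < ε provided |z − 3| < ε/79.
Take δ = min(1, ε/79). Then 0 < |z − 3| < δ gives both |z − 3| < 1 and |z − 3| < ε/79, so |(-z^3 - 6z^2 - 1) + 82| < ε.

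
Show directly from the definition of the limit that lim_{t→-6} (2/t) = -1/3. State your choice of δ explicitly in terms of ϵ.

δ = min(3, 9ϵ)

Suppose ϵ > 0. We seek δ > 0 such that 0 < |t + 6| < δ implies |2/t + 1/3| < ϵ.
|2/t + 1/3| = 2·|-6 − t|/(6·|t|) = 2|t + 6|/(6|t|).
Restrict δ ≤ 3. Then |t + 6| < 3 gives |t| > 3, so 6|t| > 18.
Then |2/t + 1/3| < 2|t + 6|/18, which is < ϵ when |t + 6| < 9ϵ.
Take δ = min(3, 9ϵ). Then 0 < |t + 6| < δ gives both |t + 6| < 3 and |t + 6| < 9ϵ, so |2/t + 1/3| < ϵ.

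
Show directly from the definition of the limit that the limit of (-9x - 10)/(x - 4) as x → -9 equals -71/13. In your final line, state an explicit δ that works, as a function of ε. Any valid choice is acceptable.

Suppose ε > 0. We want δ > 0 with 0 < |x + 9| < δ ⇒ |(-9x - 10)/(x - 4) + 71/13| < ε.
Combining over a common denominator, (-9x - 10)/(x - 4) + 71/13 = [(-9x - 10)·(-13) − 71·(x - 4)] / [(-13)·(x - 4)] = 46(x + 9) / ((-13)(x - 4)).
So |(-9x - 10)/(x - 4) + 71/13| = 46|x + 9| / (13·|x − 4|).
Require δ ≤ 13/2, so |x − 4| ≥ |-13| − |x + 9| > 13 − 13/2 = 13/2.
Hence |(-9x - 10)/(x - 4) + 71/13| < 46|x + 9|/(13·(13/2)) = (92/169)|x + 9|, which is < ε once |x + 9| < (169/92)ε.
Take δ = min(13/2, (169/92)ε). Then 0 < |x + 9| < δ forces both bounds, so |(-9x - 10)/(x - 4) + 71/13| < ε.

δ = min(13/2, (169/92)ε)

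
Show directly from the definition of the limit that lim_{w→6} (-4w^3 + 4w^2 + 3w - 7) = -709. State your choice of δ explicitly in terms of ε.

Let ε > 0 be given. We want δ > 0 such that 0 < |w − 6| < δ implies |(-4w^3 + 4w^2 + 3w - 7) + 709| < ε.
(-4w^3 + 4w^2 + 3w - 7) + 709 = -4w^3 + 4w^2 + 3w + 702 = (w − 6)(-4w^2 - 20w - 117).
So |(-4w^3 + 4w^2 + 3w - 7) + 709| = |w − 6|·|-4w^2 - 20w - 117|.
Assume first that |w − 6| < 2, so |w| < 8. Then |-4w^2 - 20w - 117| ≤ 4·8^2 + 20·8 + 117 = 533.
Hence |(-4w^3 + 4w^2 + 3w - 7) + 709| ≤ 533|w − 6| < ε provided |w − 6| < ε/533.
Choosing δ = min(2, ε/533) ensures both conditions, hence |(-4w^3 + 4w^2 + 3w - 7) + 709| < ε.

δ = min(2, ε/533)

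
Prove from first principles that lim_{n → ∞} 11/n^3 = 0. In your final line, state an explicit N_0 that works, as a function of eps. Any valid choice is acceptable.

N_0 = (11/eps)^{1/3}

Let eps > 0 be given. For n ≥ 1, |11/n^3 − 0| = 11/n^3.
11/n^3 < eps ⇔ n^3 > 11/eps ⇔ n > (11/eps)^{1/3}.
Take N_0 = (11/eps)^{1/3}. Then n > N_0 implies 11/n^3 < eps.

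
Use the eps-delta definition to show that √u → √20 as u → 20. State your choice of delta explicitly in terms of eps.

Suppose eps > 0. We want delta > 0 such that 0 < |u − 20| < delta implies |√u − √20| < eps.
Rationalise: √u − √20 = (u − 20)/(√u + √20), so |√u − √20| = |u − 20|/(√u + √20).
Restrict delta ≤ 20 so that |u − 20| < 20 forces u > 0, and then √u + √20 > √20.
Hence |√u − √20| < |u − 20|/√20, which is < eps once |u − 20| < √20·eps.
Take delta = min(20, √20·eps). If 0 < |u − 20| < delta then u > 0 and |√u − √20| < |u − 20|/√20 < eps.

delta = min(20, √20·eps)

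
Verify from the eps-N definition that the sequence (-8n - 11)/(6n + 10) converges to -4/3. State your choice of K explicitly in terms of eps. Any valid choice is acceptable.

Fix eps > 0. For n ≥ 1, |(-8n - 11)/(6n + 10) + 4/3| = |14|/(6(6n + 10)) = 14/(6(6n + 10)).
Since 6n + 10 ≥ 6n for n ≥ 1, this is ≤ 14/(6·6n) = (7/18)/n.
So |(-8n - 11)/(6n + 10) + 4/3| < eps whenever n > (7/18)/eps.
Take K = (7/18)/eps. If n > K then |(-8n - 11)/(6n + 10) + 4/3| ≤ (7/18)/n < eps.

K = (7/18)/eps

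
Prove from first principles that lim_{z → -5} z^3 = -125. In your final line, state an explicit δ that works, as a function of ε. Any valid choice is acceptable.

δ = min(1, ε/91)

Fix ε > 0. We seek δ > 0 with 0 < |z + 5| < δ ⇒ |z^3 + 125| < ε.
Factor: z^3 + 125 = (z + 5)(z^2 - 5z + 25), so |z^3 + 125| = |z + 5|·|z^2 - 5z + 25|.
Restrict δ ≤ 1. Then |z + 5| < 1 gives |z| < 6, so by the triangle inequality |z^2 - 5z + 25| ≤ 6^2 + 5·6 + 25 = 91.
Hence |z^3 + 125| ≤ 91|z + 5|, which is < ε once |z + 5| < ε/91.
Take δ = min(1, ε/91). If 0 < |z + 5| < δ then both bounds hold and |z^3 + 125| ≤ 91|z + 5| < 91·(ε/91) = ε.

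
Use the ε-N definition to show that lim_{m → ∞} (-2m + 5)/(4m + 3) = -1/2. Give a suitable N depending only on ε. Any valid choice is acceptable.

Fix ε > 0. For m ≥ 1, |(-2m + 5)/(4m + 3) + 1/2| = |26|/(4(4m + 3)) = 26/(4(4m + 3)).
Since 4m + 3 ≥ 4m for m ≥ 1, this is ≤ 26/(4·4m) = (13/8)/m.
So |(-2m + 5)/(4m + 3) + 1/2| < ε whenever m > (13/8)/ε.
Take N = (13/8)/ε. If m > N then |(-2m + 5)/(4m + 3) + 1/2| ≤ (13/8)/m < ε.

N = (13/8)/ε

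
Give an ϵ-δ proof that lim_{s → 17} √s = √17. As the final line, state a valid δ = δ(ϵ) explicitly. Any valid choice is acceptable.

δ = min(17, √17·ϵ)

Let ϵ > 0 be given. We want δ > 0 such that 0 < |s − 17| < δ implies |√s − √17| < ϵ.
Multiplying by the conjugate, |√s − √17| = |s − 17|/(√s + √17).
Restrict δ ≤ 17 so that |s − 17| < 17 forces s > 0, and then √s + √17 > √17.
Hence |√s − √17| < |s − 17|/√17, which is < ϵ once |s − 17| < √17·ϵ.
Take δ = min(17, √17·ϵ). If 0 < |s − 17| < δ then s > 0 and |√s − √17| < |s − 17|/√17 < ϵ.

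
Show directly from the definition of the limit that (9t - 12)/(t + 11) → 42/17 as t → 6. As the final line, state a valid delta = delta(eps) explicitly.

delta = min(17/2, (289/222)eps)

Let eps > 0. We want delta > 0 with 0 < |t − 6| < delta ⇒ |(9t - 12)/(t + 11) − (42/17)| < eps.
Combining over a common denominator, (9t - 12)/(t + 11) − (42/17) = [(9t - 12)·17 − 42·(t + 11)] / [17·(t + 11)] = 111(t − 6) / (17(t + 11)).
So |(9t - 12)/(t + 11) − (42/17)| = 111|t − 6| / (17·|t + 11|).
Require delta ≤ 17/2, so |t + 11| ≥ |17| − |t − 6| > 17 − 17/2 = 17/2.
Hence |(9t - 12)/(t + 11) − (42/17)| < 111|t − 6|/(17·(17/2)) = (222/289)|t − 6|, which is < eps once |t − 6| < (289/222)eps.
Take delta = min(17/2, (289/222)eps). Then 0 < |t − 6| < delta forces both bounds, so |(9t - 12)/(t + 11) − (42/17)| < eps.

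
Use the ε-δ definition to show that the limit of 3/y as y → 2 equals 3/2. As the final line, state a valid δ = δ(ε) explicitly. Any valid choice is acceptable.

δ = min(1, (2/3)ε)

Suppose ε > 0. We seek δ > 0 such that 0 < |y − 2| < δ implies |3/y − (3/2)| < ε.
|3/y − (3/2)| = 3·|2 − y|/(2·|y|) = 3|y − 2|/(2|y|).
Restrict δ ≤ 1. Then |y − 2| < 1 gives |y| > 1, so 2|y| > 2.
Then |3/y − (3/2)| < 3|y − 2|/2, which is < ε when |y − 2| < (2/3)ε.
Take δ = min(1, (2/3)ε). Then 0 < |y − 2| < δ gives both |y − 2| < 1 and |y − 2| < (2/3)ε, so |3/y − (3/2)| < ε.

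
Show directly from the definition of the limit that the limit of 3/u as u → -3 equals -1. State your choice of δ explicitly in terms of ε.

δ = min(3/2, (3/2)ε)

Let ε > 0 be given. We seek δ > 0 such that 0 < |u + 3| < δ implies |3/u + 1| < ε.
|3/u + 1| = 3·|-3 − u|/(3·|u|) = 3|u + 3|/(3|u|).
Require δ ≤ 3/2 so that |u| > 3 − 3/2 = 3/2, hence 3|u| > 9/2.
Then |3/u + 1| < 3|u + 3|/(9/2), which is < ε when |u + 3| < (3/2)ε.
Take δ = min(3/2, (3/2)ε). Then 0 < |u + 3| < δ gives both |u + 3| < 3/2 and |u + 3| < (3/2)ε, so |3/u + 1| < ε.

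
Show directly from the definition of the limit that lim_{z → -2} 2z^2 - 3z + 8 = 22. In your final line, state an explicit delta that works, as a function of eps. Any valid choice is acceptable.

Fix eps > 0. We want delta > 0 such that 0 < |z + 2| < delta implies |(2z^2 - 3z + 8) − 22| < eps.
(2z^2 - 3z + 8) − 22 = 2z^2 - 3z - 14 = (z + 2)(2z - 7).
So |(2z^2 - 3z + 8) − 22| = |z + 2|·|2z - 7|.
Assume first that |z + 2| < 2, so |z| < 4. Then |2z - 7| ≤ 2·4 + 7 = 15.
Hence |(2z^2 - 3z + 8) − 22| ≤ 15|z + 2| < eps provided |z + 2| < eps/15.
Choosing delta = min(2, eps/15) ensures both conditions, hence |(2z^2 - 3z + 8) − 22| < eps.

delta = min(2, eps/15)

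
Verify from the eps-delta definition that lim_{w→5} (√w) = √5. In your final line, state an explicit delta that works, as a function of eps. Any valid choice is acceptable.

Let eps > 0 be given. We want delta > 0 such that 0 < |w − 5| < delta implies |√w − √5| < eps.
Multiplying by the conjugate, |√w − √5| = |w − 5|/(√w + √5).
Restrict delta ≤ 5 so that |w − 5| < 5 forces w > 0, and then √w + √5 > √5.
Hence |√w − √5| < |w − 5|/√5, which is < eps once |w − 5| < √5·eps.
Take delta = min(5, √5·eps). If 0 < |w − 5| < delta then w > 0 and |√w − √5| < |w − 5|/√5 < eps.

delta = min(5, √5·eps)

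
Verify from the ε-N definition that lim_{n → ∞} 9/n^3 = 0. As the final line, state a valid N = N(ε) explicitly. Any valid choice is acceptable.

N = (9/ε)^{1/3}

Let ε > 0 be given. For n ≥ 1, |9/n^3 − 0| = 9/n^3.
9/n^3 < ε ⇔ n^3 > 9/ε ⇔ n > (9/ε)^{1/3}.
Take N = (9/ε)^{1/3}. Then n > N implies 9/n^3 < ε.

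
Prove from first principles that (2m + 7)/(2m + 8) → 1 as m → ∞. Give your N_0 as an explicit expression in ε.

Fix ε > 0. For m ≥ 1, |(2m + 7)/(2m + 8) − 1| = |-2|/(2(2m + 8)) = 2/(2(2m + 8)).
Since 2m + 8 ≥ 2m for m ≥ 1, this is ≤ 2/(2·2m) = (1/2)/m.
So |(2m + 7)/(2m + 8) − 1| < ε whenever m > (1/2)/ε.
Take N_0 = (1/2)/ε. If m > N_0 then |(2m + 7)/(2m + 8) − 1| ≤ (1/2)/m < ε.

N_0 = (1/2)/ε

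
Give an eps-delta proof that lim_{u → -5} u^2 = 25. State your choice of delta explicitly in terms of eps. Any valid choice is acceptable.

Fix eps > 0. We seek delta > 0 with 0 < |u + 5| < delta ⇒ |u^2 − 25| < eps.
Factor: u^2 − 25 = (u + 5)(u - 5), so |u^2 − 25| = |u + 5|·|u - 5|.
Impose delta ≤ 1 so that |u| < 6; then |u - 5| ≤ 11.
Hence |u^2 − 25| ≤ 11|u + 5|, which is < eps once |u + 5| < eps/11.
Take delta = min(1, eps/11). If 0 < |u + 5| < delta then both bounds hold and |u^2 − 25| ≤ 11|u + 5| < 11·(eps/11) = eps.

delta = min(1, eps/11)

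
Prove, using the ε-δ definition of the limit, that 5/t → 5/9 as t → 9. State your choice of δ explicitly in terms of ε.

δ = min(9/2, (81/10)ε)

Let ε > 0. We seek δ > 0 such that 0 < |t − 9| < δ implies |5/t − (5/9)| < ε.
|5/t − (5/9)| = 5·|9 − t|/(9·|t|) = 5|t − 9|/(9|t|).
Require δ ≤ 9/2 so that |t| > 9 − 9/2 = 9/2, hence 9|t| > 81/2.
Then |5/t − (5/9)| < 5|t − 9|/(81/2), which is < ε when |t − 9| < (81/10)ε.
Take δ = min(9/2, (81/10)ε). Then 0 < |t − 9| < δ gives both |t − 9| < 9/2 and |t − 9| < (81/10)ε, so |5/t − (5/9)| < ε.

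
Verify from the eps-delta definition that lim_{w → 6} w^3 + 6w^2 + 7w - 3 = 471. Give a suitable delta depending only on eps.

Suppose eps > 0. We want delta > 0 such that 0 < |w − 6| < delta implies |(w^3 + 6w^2 + 7w - 3) − 471| < eps.
(w^3 + 6w^2 + 7w - 3) − 471 = w^3 + 6w^2 + 7w - 474 = (w − 6)(w^2 + 12w + 79).
So |(w^3 + 6w^2 + 7w - 3) − 471| = |w − 6|·|w^2 + 12w + 79|.
Require delta ≤ 1. Then |w − 6| < 1 gives |w| < 7, and by the triangle inequality |w^2 + 12w + 79| ≤ 7^2 + 12·7 + 79 = 212.
Hence |(w^3 + 6w^2 + 7w - 3) − 471| ≤ 212|w − 6| < eps provided |w − 6| < eps/212.
Choosing delta = min(1, eps/212) ensures both conditions, hence |(w^3 + 6w^2 + 7w - 3) − 471| < eps.

delta = min(1, eps/212)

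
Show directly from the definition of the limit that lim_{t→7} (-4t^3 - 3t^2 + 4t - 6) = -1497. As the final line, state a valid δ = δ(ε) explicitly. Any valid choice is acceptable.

Let ε > 0 be given. We want δ > 0 such that 0 < |t − 7| < δ implies |(-4t^3 - 3t^2 + 4t - 6) + 1497| < ε.
(-4t^3 - 3t^2 + 4t - 6) + 1497 = -4t^3 - 3t^2 + 4t + 1491 = (t − 7)(-4t^2 - 31t - 213).
So |(-4t^3 - 3t^2 + 4t - 6) + 1497| = |t − 7|·|-4t^2 - 31t - 213|.
Require δ ≤ 1. Then |t − 7| < 1 gives |t| < 8, and by the triangle inequality |-4t^2 - 31t - 213| ≤ 4·8^2 + 31·8 + 213 = 717.
Hence |(-4t^3 - 3t^2 + 4t - 6) + 1497| ≤ 717|t − 7| < ε provided |t − 7| < ε/717.
Choosing δ = min(1, ε/717) ensures both conditions, hence |(-4t^3 - 3t^2 + 4t - 6) + 1497| < ε.

δ = min(1, ε/717)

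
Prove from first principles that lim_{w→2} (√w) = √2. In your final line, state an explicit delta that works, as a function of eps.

delta = min(2, √2·eps)

Let eps > 0. We want delta > 0 such that 0 < |w − 2| < delta implies |√w − √2| < eps.
Rationalise: √w − √2 = (w − 2)/(√w + √2), so |√w − √2| = |w − 2|/(√w + √2).
Restrict delta ≤ 2 so that |w − 2| < 2 forces w > 0, and then √w + √2 > √2.
Hence |√w − √2| < |w − 2|/√2, which is < eps once |w − 2| < √2·eps.
Take delta = min(2, √2·eps). If 0 < |w − 2| < delta then w > 0 and |√w − √2| < |w − 2|/√2 < eps.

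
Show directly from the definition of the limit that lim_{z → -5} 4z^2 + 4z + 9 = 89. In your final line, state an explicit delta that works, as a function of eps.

delta = min(1, eps/40)

Fix eps > 0. We want delta > 0 such that 0 < |z + 5| < delta implies |(4z^2 + 4z + 9) − 89| < eps.
(4z^2 + 4z + 9) − 89 = 4z^2 + 4z - 80 = (z + 5)(4z - 16).
So |(4z^2 + 4z + 9) − 89| = |z + 5|·|4z - 16|.
Require delta ≤ 1. Then |z + 5| < 1 gives |z| < 6, and by the triangle inequality |4z - 16| ≤ 4·6 + 16 = 40.
Hence |(4z^2 + 4z + 9) − 89| ≤ 40|z + 5| < eps provided |z + 5| < eps/40.
Choosing delta = min(1, eps/40) ensures both conditions, hence |(4z^2 + 4z + 9) − 89| < eps.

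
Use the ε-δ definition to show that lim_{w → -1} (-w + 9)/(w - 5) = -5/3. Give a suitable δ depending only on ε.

Fix ε > 0. We want δ > 0 with 0 < |w + 1| < δ ⇒ |(-w + 9)/(w - 5) + 5/3| < ε.
Combining over a common denominator, (-w + 9)/(w - 5) + 5/3 = [(-w + 9)·(-6) − 10·(w - 5)] / [(-6)·(w - 5)] = -4(w + 1) / ((-6)(w - 5)).
So |(-w + 9)/(w - 5) + 5/3| = 4|w + 1| / (6·|w − 5|).
Restrict δ ≤ 3. Then |w + 1| < 3 gives |w − 5| = |(w + 1) + (-6)| ≥ 6 − 3 = 3.
Hence |(-w + 9)/(w - 5) + 5/3| < 4|w + 1|/(6·3) = (2/9)|w + 1|, which is < ε once |w + 1| < (9/2)ε.
Take δ = min(3, (9/2)ε). Then 0 < |w + 1| < δ forces both bounds, so |(-w + 9)/(w - 5) + 5/3| < ε.

δ = min(3, (9/2)ε)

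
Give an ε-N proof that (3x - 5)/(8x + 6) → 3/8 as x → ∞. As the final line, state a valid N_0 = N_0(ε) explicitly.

Let ε > 0. We seek N_0 > 0 such that x > N_0 implies |(3x - 5)/(8x + 6) − (3/8)| < ε.
(3x - 5)/(8x + 6) − (3/8) = (8(3x - 5) − 3(8x + 6)) / (8(8x + 6)) = -58/(8(8x + 6)).
For x > 0 we have 8x + 6 > 8x, so |(3x - 5)/(8x + 6) − (3/8)| = 58/(8(8x + 6)) < 58/(8·8x) = (29/32)/x.
Thus |(3x - 5)/(8x + 6) − (3/8)| < ε whenever x > (29/32)/ε.
Take N_0 = (29/32)/ε. If x > N_0 then |(3x - 5)/(8x + 6) − (3/8)| < (29/32)/x < ε.

N_0 = (29/32)/ε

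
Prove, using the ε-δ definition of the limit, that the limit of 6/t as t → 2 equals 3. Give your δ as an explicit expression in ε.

Suppose ε > 0. We seek δ > 0 such that 0 < |t − 2| < δ implies |6/t − 3| < ε.
|6/t − 3| = 6·|2 − t|/(2·|t|) = 6|t − 2|/(2|t|).
Restrict δ ≤ 1. Then |t − 2| < 1 gives |t| > 1, so 2|t| > 2.
Then |6/t − 3| < 6|t − 2|/2, which is < ε when |t − 2| < (1/3)ε.
Take δ = min(1, (1/3)ε). Then 0 < |t − 2| < δ gives both |t − 2| < 1 and |t − 2| < (1/3)ε, so |6/t − 3| < ε.

δ = min(1, (1/3)ε)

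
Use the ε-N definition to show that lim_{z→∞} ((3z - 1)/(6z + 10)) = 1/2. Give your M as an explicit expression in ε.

M = 1/ε

Let ε > 0 be given. We seek M > 0 such that z > M implies |(3z - 1)/(6z + 10) − (1/2)| < ε.
(3z - 1)/(6z + 10) − (1/2) = (6(3z - 1) − 3(6z + 10)) / (6(6z + 10)) = -36/(6(6z + 10)).
For z > 0 we have 6z + 10 > 6z, so |(3z - 1)/(6z + 10) − (1/2)| = 36/(6(6z + 10)) < 36/(6·6z) = 1/z.
Thus |(3z - 1)/(6z + 10) − (1/2)| < ε whenever z > 1/ε.
Take M = 1/ε. If z > M then |(3z - 1)/(6z + 10) − (1/2)| < 1/z < ε.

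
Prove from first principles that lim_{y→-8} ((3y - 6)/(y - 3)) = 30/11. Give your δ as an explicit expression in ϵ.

Suppose ϵ > 0. We want δ > 0 with 0 < |y + 8| < δ ⇒ |(3y - 6)/(y - 3) − (30/11)| < ϵ.
Combining over a common denominator, (3y - 6)/(y - 3) − (30/11) = [(3y - 6)·(-11) − (-30)·(y - 3)] / [(-11)·(y - 3)] = -3(y + 8) / ((-11)(y - 3)).
So |(3y - 6)/(y - 3) − (30/11)| = 3|y + 8| / (11·|y − 3|).
Require δ ≤ 11/2, so |y − 3| ≥ |-11| − |y + 8| > 11 − 11/2 = 11/2.
Hence |(3y - 6)/(y - 3) − (30/11)| < 3|y + 8|/(11·(11/2)) = (6/121)|y + 8|, which is < ϵ once |y + 8| < (121/6)ϵ.
Take δ = min(11/2, (121/6)ϵ). Then 0 < |y + 8| < δ forces both bounds, so |(3y - 6)/(y - 3) − (30/11)| < ϵ.

δ = min(11/2, (121/6)ϵ)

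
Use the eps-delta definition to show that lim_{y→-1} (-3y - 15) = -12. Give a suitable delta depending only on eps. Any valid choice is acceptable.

delta = eps/3

Let eps > 0. We need delta > 0 so that 0 < |y + 1| < delta implies |(-3y - 15) + 12| < eps.
Since (-3y - 15) + 12 = -3(y + 1), we have |(-3y - 15) + 12| = 3|y + 1|.
So 3|y + 1| < eps exactly when |y + 1| < eps/3.
Take delta = eps/3. If 0 < |y + 1| < delta then |(-3y - 15) + 12| = 3|y + 1| < 3·(eps/3) = eps.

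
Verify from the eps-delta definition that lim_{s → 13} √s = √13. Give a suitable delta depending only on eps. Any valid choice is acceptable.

Fix eps > 0. We want delta > 0 such that 0 < |s − 13| < delta implies |√s − √13| < eps.
Rationalise: √s − √13 = (s − 13)/(√s + √13), so |√s − √13| = |s − 13|/(√s + √13).
Restrict delta ≤ 13 so that |s − 13| < 13 forces s > 0, and then √s + √13 > √13.
Hence |√s − √13| < |s − 13|/√13, which is < eps once |s − 13| < √13·eps.
Take delta = min(13, √13·eps). If 0 < |s − 13| < delta then s > 0 and |√s − √13| < |s − 13|/√13 < eps.

delta = min(13, √13·eps)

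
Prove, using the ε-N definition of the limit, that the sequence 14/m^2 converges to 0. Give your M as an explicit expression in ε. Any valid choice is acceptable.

Fix ε > 0. For m ≥ 1, |14/m^2 − 0| = 14/m^2.
14/m^2 < ε ⇔ m^2 > 14/ε ⇔ m > (14/ε)^{1/2}.
Take M = (14/ε)^{1/2}. Then m > M implies 14/m^2 < ε.

M = (14/ε)^{1/2}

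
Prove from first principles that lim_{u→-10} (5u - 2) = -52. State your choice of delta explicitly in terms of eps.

delta = eps/5

Let eps > 0. We need delta > 0 so that 0 < |u + 10| < delta implies |(5u - 2) + 52| < eps.
|(5u - 2) + 52| = |5u + 50| = 5|u + 10|.
Thus it suffices that |u + 10| < eps/5.
Choosing delta = eps/5 gives |(5u - 2) + 52| = 5|u + 10| < eps whenever |u + 10| < delta.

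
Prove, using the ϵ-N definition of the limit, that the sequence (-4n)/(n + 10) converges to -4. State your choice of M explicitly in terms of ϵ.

Fix ϵ > 0. For n ≥ 1, |(-4n)/(n + 10) + 4| = |40|/((n + 10)) = 40/((n + 10)).
Since n + 10 ≥ n for n ≥ 1, this is ≤ 40/(n) = 40/n.
So |(-4n)/(n + 10) + 4| < ϵ whenever n > 40/ϵ.
Take M = 40/ϵ. If n > M then |(-4n)/(n + 10) + 4| ≤ 40/n < ϵ.

M = 40/ϵ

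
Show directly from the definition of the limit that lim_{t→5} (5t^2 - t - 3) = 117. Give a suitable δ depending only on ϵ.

δ = min(1, ϵ/54)

Suppose ϵ > 0. We want δ > 0 such that 0 < |t − 5| < δ implies |(5t^2 - t - 3) − 117| < ϵ.
(5t^2 - t - 3) − 117 = 5t^2 - t - 120 = (t − 5)(5t + 24).
So |(5t^2 - t - 3) − 117| = |t − 5|·|5t + 24|.
Assume first that |t − 5| < 1, so |t| < 6. Then |5t + 24| ≤ 5·6 + 24 = 54.
Hence |(5t^2 - t - 3) − 117| ≤ 54|t − 5| < ϵ provided |t − 5| < ϵ/54.
Choosing δ = min(1, ϵ/54) ensures both conditions, hence |(5t^2 - t - 3) − 117| < ϵ.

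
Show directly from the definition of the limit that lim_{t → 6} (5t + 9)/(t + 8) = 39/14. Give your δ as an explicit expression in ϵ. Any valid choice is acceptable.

Suppose ϵ > 0. We want δ > 0 with 0 < |t − 6| < δ ⇒ |(5t + 9)/(t + 8) − (39/14)| < ϵ.
Combining over a common denominator, (5t + 9)/(t + 8) − (39/14) = [(5t + 9)·14 − 39·(t + 8)] / [14·(t + 8)] = 31(t − 6) / (14(t + 8)).
So |(5t + 9)/(t + 8) − (39/14)| = 31|t − 6| / (14·|t + 8|).
Restrict δ ≤ 7. Then |t − 6| < 7 gives |t + 8| = |(t − 6) + 14| ≥ 14 − 7 = 7.
Hence |(5t + 9)/(t + 8) − (39/14)| < 31|t − 6|/(14·7) = (31/98)|t − 6|, which is < ϵ once |t − 6| < (98/31)ϵ.
Take δ = min(7, (98/31)ϵ). Then 0 < |t − 6| < δ forces both bounds, so |(5t + 9)/(t + 8) − (39/14)| < ϵ.

δ = min(7, (98/31)ϵ)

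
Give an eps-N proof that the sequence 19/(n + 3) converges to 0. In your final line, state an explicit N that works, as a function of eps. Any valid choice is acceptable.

Let eps > 0. For n ≥ 1, |19/(n + 3) − 0| = 19/(n + 3) ≤ 19/n.
We need 19/n < eps, i.e. n > 19/eps.
Take N = 19/eps. If n > N then |19/(n + 3)| ≤ 19/n < eps.

N = 19/eps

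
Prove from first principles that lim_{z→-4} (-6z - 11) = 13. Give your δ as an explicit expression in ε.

Suppose ε > 0. We need δ > 0 so that 0 < |z + 4| < δ implies |(-6z - 11) − 13| < ε.
|(-6z - 11) − 13| = |-6z - 24| = 6|z + 4|.
So 6|z + 4| < ε exactly when |z + 4| < ε/6.
Take δ = ε/6. If 0 < |z + 4| < δ then |(-6z - 11) − 13| = 6|z + 4| < 6·(ε/6) = ε.

δ = ε/6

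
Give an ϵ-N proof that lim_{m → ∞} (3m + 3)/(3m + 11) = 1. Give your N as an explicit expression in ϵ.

Let ϵ > 0. For m ≥ 1, |(3m + 3)/(3m + 11) − 1| = |-24|/(3(3m + 11)) = 24/(3(3m + 11)).
Since 3m + 11 ≥ 3m for m ≥ 1, this is ≤ 24/(3·3m) = (8/3)/m.
So |(3m + 3)/(3m + 11) − 1| < ϵ whenever m > (8/3)/ϵ.
Take N = (8/3)/ϵ. If m > N then |(3m + 3)/(3m + 11) − 1| ≤ (8/3)/m < ϵ.

N = (8/3)/ϵ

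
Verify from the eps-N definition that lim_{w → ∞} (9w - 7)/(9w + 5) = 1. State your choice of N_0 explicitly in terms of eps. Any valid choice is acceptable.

N_0 = (4/3)/eps

Fix eps > 0. We seek N_0 > 0 such that w > N_0 implies |(9w - 7)/(9w + 5) − 1| < eps.
(9w - 7)/(9w + 5) − 1 = (9(9w - 7) − 9(9w + 5)) / (9(9w + 5)) = -108/(9(9w + 5)).
For w > 0 we have 9w + 5 > 9w, so |(9w - 7)/(9w + 5) − 1| = 108/(9(9w + 5)) < 108/(9·9w) = (4/3)/w.
Thus |(9w - 7)/(9w + 5) − 1| < eps whenever w > (4/3)/eps.
Take N_0 = (4/3)/eps. If w > N_0 then |(9w - 7)/(9w + 5) − 1| < (4/3)/w < eps.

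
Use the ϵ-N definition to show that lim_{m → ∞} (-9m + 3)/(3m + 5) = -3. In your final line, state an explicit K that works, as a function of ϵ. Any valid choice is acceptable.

K = 6/ϵ

Suppose ϵ > 0. For m ≥ 1, |(-9m + 3)/(3m + 5) + 3| = |54|/(3(3m + 5)) = 54/(3(3m + 5)).
Since 3m + 5 ≥ 3m for m ≥ 1, this is ≤ 54/(3·3m) = 6/m.
So |(-9m + 3)/(3m + 5) + 3| < ϵ whenever m > 6/ϵ.
Take K = 6/ϵ. If m > K then |(-9m + 3)/(3m + 5) + 3| ≤ 6/m < ϵ.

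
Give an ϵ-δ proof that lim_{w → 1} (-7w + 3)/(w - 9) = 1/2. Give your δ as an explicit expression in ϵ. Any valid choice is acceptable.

Let ϵ > 0. We want δ > 0 with 0 < |w − 1| < δ ⇒ |(-7w + 3)/(w - 9) − (1/2)| < ϵ.
Combining over a common denominator, (-7w + 3)/(w - 9) − (1/2) = [(-7w + 3)·(-8) − (-4)·(w - 9)] / [(-8)·(w - 9)] = 60(w − 1) / ((-8)(w - 9)).
So |(-7w + 3)/(w - 9) − (1/2)| = 60|w − 1| / (8·|w − 9|).
Require δ ≤ 4, so |w − 9| ≥ |-8| − |w − 1| > 8 − 4 = 4.
Hence |(-7w + 3)/(w - 9) − (1/2)| < 60|w − 1|/(8·4) = (15/8)|w − 1|, which is < ϵ once |w − 1| < (8/15)ϵ.
Take δ = min(4, (8/15)ϵ). Then 0 < |w − 1| < δ forces both bounds, so |(-7w + 3)/(w - 9) − (1/2)| < ϵ.

δ = min(4, (8/15)ϵ)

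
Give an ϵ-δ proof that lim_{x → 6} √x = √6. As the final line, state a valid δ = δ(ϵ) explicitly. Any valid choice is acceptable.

Suppose ϵ > 0. We want δ > 0 such that 0 < |x − 6| < δ implies |√x − √6| < ϵ.
Multiplying by the conjugate, |√x − √6| = |x − 6|/(√x + √6).
Restrict δ ≤ 6 so that |x − 6| < 6 forces x > 0, and then √x + √6 > √6.
Hence |√x − √6| < |x − 6|/√6, which is < ϵ once |x − 6| < √6·ϵ.
Take δ = min(6, √6·ϵ). If 0 < |x − 6| < δ then x > 0 and |√x − √6| < |x − 6|/√6 < ϵ.

δ = min(6, √6·ϵ)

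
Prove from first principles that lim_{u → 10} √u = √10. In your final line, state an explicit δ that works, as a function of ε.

δ = min(10, √10·ε)

Let ε > 0 be given. We want δ > 0 such that 0 < |u − 10| < δ implies |√u − √10| < ε.
Rationalise: √u − √10 = (u − 10)/(√u + √10), so |√u − √10| = |u − 10|/(√u + √10).
Restrict δ ≤ 10 so that |u − 10| < 10 forces u > 0, and then √u + √10 > √10.
Hence |√u − √10| < |u − 10|/√10, which is < ε once |u − 10| < √10·ε.
Take δ = min(10, √10·ε). If 0 < |u − 10| < δ then u > 0 and |√u − √10| < |u − 10|/√10 < ε.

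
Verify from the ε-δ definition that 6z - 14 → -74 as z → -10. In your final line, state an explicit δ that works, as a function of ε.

δ = ε/6

Suppose ε > 0. We need δ > 0 so that 0 < |z + 10| < δ implies |(6z - 14) + 74| < ε.
Since (6z - 14) + 74 = 6(z + 10), we have |(6z - 14) + 74| = 6|z + 10|.
So 6|z + 10| < ε exactly when |z + 10| < ε/6.
Choosing δ = ε/6 gives |(6z - 14) + 74| = 6|z + 10| < ε whenever |z + 10| < δ.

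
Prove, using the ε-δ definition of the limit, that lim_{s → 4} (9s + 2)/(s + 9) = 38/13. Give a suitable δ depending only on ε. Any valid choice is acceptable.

Let ε > 0 be given. We want δ > 0 with 0 < |s − 4| < δ ⇒ |(9s + 2)/(s + 9) − (38/13)| < ε.
Combining over a common denominator, (9s + 2)/(s + 9) − (38/13) = [(9s + 2)·13 − 38·(s + 9)] / [13·(s + 9)] = 79(s − 4) / (13(s + 9)).
So |(9s + 2)/(s + 9) − (38/13)| = 79|s − 4| / (13·|s + 9|).
Require δ ≤ 13/2, so |s + 9| ≥ |13| − |s − 4| > 13 − 13/2 = 13/2.
Hence |(9s + 2)/(s + 9) − (38/13)| < 79|s − 4|/(13·(13/2)) = (158/169)|s − 4|, which is < ε once |s − 4| < (169/158)ε.
Take δ = min(13/2, (169/158)ε). Then 0 < |s − 4| < δ forces both bounds, so |(9s + 2)/(s + 9) − (38/13)| < ε.

δ = min(13/2, (169/158)ε)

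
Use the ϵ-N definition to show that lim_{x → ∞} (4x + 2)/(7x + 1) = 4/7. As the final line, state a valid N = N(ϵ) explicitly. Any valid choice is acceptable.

N = (10/49)/ϵ

Fix ϵ > 0. We seek N > 0 such that x > N implies |(4x + 2)/(7x + 1) − (4/7)| < ϵ.
(4x + 2)/(7x + 1) − (4/7) = (7(4x + 2) − 4(7x + 1)) / (7(7x + 1)) = 10/(7(7x + 1)).
For x > 0 we have 7x + 1 > 7x, so |(4x + 2)/(7x + 1) − (4/7)| = 10/(7(7x + 1)) < 10/(7·7x) = (10/49)/x.
Thus |(4x + 2)/(7x + 1) − (4/7)| < ϵ whenever x > (10/49)/ϵ.
Take N = (10/49)/ϵ. If x > N then |(4x + 2)/(7x + 1) − (4/7)| < (10/49)/x < ϵ.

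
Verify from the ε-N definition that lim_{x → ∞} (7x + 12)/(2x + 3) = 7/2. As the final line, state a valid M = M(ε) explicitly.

M = (3/4)/ε

Suppose ε > 0. We seek M > 0 such that x > M implies |(7x + 12)/(2x + 3) − (7/2)| < ε.
(7x + 12)/(2x + 3) − (7/2) = (2(7x + 12) − 7(2x + 3)) / (2(2x + 3)) = 3/(2(2x + 3)).
For x > 0 we have 2x + 3 > 2x, so |(7x + 12)/(2x + 3) − (7/2)| = 3/(2(2x + 3)) < 3/(2·2x) = (3/4)/x.
Thus |(7x + 12)/(2x + 3) − (7/2)| < ε whenever x > (3/4)/ε.
Take M = (3/4)/ε. If x > M then |(7x + 12)/(2x + 3) − (7/2)| < (3/4)/x < ε.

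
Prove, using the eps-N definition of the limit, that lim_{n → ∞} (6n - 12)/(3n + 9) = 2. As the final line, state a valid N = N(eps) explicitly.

N = 10/eps

Fix eps > 0. For n ≥ 1, |(6n - 12)/(3n + 9) − 2| = |-90|/(3(3n + 9)) = 90/(3(3n + 9)).
Since 3n + 9 ≥ 3n for n ≥ 1, this is ≤ 90/(3·3n) = 10/n.
So |(6n - 12)/(3n + 9) − 2| < eps whenever n > 10/eps.
Take N = 10/eps. If n > N then |(6n - 12)/(3n + 9) − 2| ≤ 10/n < eps.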